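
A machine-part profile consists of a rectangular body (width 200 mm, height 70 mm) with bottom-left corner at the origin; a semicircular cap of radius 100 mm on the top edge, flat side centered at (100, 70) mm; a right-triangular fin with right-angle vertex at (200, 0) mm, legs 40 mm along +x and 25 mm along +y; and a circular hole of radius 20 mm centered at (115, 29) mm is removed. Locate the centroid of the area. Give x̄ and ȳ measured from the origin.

x̄ = 101.31 mm, ȳ = 76.82 mm

rectangular body: A = 200 × 70 = 14000.00, centroid at (100.00, 35.00).
semicircular top: A = ½π·100² = 15707.96, centroid at (100.00, 112.44).
triangular fin: A = ½·40·25 = 500.00, centroid at (213.33, 8.33).
hole: A = −π·20² = -1256.64, centroid at (115.00, 29.00).
ΣA = 28951.33 mm²
ΣAx̄ = (14000.00)(100.00) + (15707.96)(100.00) + (500.00)(213.33) + (-1256.64)(115.00) = 2932949.73 mm³
ΣAȳ = (14000.00)(35.00) + (15707.96)(112.44) + (500.00)(8.33) + (-1256.64)(29.00) = 2223948.29 mm³
x̄ = 2932949.73 / 28951.33 = 101.31 mm
ȳ = 2223948.29 / 28951.33 = 76.82 mm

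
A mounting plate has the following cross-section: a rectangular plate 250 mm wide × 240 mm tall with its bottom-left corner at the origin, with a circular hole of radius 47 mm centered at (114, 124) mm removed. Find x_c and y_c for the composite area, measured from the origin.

Part | A | x̄ᵢ | ȳᵢ | A·x̄ᵢ | A·ȳᵢ
plate | 60000.00 | 125.00 | 120.00 | 7500000.00 | 7200000.00
hole | -6939.78 | 114.00 | 124.00 | -791134.71 | -860532.49
Σ | 53060.22 |  |  | 6708865.29 | 6339467.51
x_c = 6708865.29 / 53060.22 = 126.44 mm
y_c = 6339467.51 / 53060.22 = 119.48 mm

x_c = 126.44 mm, y_c = 119.48 mm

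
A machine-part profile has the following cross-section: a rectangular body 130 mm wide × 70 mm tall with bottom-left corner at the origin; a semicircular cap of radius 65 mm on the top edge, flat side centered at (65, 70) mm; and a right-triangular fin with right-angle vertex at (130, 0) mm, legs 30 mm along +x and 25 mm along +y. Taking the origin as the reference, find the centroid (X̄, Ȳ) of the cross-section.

rectangular body: A = 130 × 70 = 9100.00, centroid at (65.00, 35.00).
semicircular top: A = ½π·65² = 6636.61, centroid at (65.00, 97.59).
triangular fin: A = ½·30·25 = 375.00, centroid at (140.00, 8.33).
ΣA = 16111.61 mm², ΣAX̄ = 1075379.94 mm³, ΣAȲ = 969271.35 mm³.
X̄ = 1075379.94/16111.61 = 66.75 mm; Ȳ = 969271.35/16111.61 = 60.16 mm.

X̄ = 66.75 mm, Ȳ = 60.16 mm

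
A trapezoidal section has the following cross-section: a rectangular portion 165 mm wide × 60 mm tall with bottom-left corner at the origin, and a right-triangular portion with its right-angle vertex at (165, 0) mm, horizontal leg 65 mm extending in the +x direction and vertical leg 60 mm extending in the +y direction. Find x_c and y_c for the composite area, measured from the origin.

Part | A | x̄ᵢ | ȳᵢ | A·x̄ᵢ | A·ȳᵢ
rectangular portion | 9900.00 | 82.50 | 30.00 | 816750.00 | 297000.00
triangular portion | 1950.00 | 186.67 | 20.00 | 364000.00 | 39000.00
Σ | 11850.00 |  |  | 1180750.00 | 336000.00
x_c = 1180750.00 / 11850.00 = 99.64 mm
y_c = 336000.00 / 11850.00 = 28.35 mm

x_c = 99.64 mm, y_c = 28.35 mm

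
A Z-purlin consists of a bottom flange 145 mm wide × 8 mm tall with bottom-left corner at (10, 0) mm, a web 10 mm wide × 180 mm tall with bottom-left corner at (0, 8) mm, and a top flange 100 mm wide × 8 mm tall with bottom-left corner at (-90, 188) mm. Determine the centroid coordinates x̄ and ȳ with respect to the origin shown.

bottom flange: A = 145 × 8 = 1160.00, centroid at (82.50, 4.00).
web: A = 10 × 180 = 1800.00, centroid at (5.00, 98.00).
top flange: A = 100 × 8 = 800.00, centroid at (-40.00, 192.00).
ΣA = 3760.00 mm²
ΣAx̄ = (1160.00)(82.50) + (1800.00)(5.00) + (800.00)(-40.00) = 72700.00 mm³
ΣAȳ = (1160.00)(4.00) + (1800.00)(98.00) + (800.00)(192.00) = 334640.00 mm³
x̄ = 72700.00 / 3760.00 = 19.34 mm
ȳ = 334640.00 / 3760.00 = 89.00 mm

x̄ = 19.34 mm, ȳ = 89.00 mm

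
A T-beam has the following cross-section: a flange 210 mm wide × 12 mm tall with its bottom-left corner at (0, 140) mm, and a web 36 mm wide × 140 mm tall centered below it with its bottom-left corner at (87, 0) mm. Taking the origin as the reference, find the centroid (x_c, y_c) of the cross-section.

x_c = 105.00 mm, y_c = 95.33 mm

Part | A | x̄ᵢ | ȳᵢ | A·x̄ᵢ | A·ȳᵢ
web | 5040.00 | 105.00 | 70.00 | 529200.00 | 352800.00
flange | 2520.00 | 105.00 | 146.00 | 264600.00 | 367920.00
Σ | 7560.00 |  |  | 793800.00 | 720720.00
x_c = 793800.00 / 7560.00 = 105.00 mm
y_c = 720720.00 / 7560.00 = 95.33 mm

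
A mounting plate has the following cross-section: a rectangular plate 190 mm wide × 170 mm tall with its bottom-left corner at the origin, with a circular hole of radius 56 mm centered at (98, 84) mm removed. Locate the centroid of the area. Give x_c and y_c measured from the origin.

x_c = 93.68 mm, y_c = 85.44 mm

plate: A = 190 × 170 = 32300.00, centroid at (95.00, 85.00).
hole: A = −π·56² = -9852.03, centroid at (98.00, 84.00).
ΣA = 22447.97 mm², ΣAx_c = 2103000.61 mm³, ΣAy_c = 1917929.10 mm³.
x_c = 2103000.61/22447.97 = 93.68 mm; y_c = 1917929.10/22447.97 = 85.44 mm.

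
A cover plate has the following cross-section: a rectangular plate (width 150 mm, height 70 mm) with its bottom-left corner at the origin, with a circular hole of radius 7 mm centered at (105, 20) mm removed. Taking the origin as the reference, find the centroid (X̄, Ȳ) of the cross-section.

X̄ = 74.55 mm, Ȳ = 35.22 mm

Part | A | x̄ᵢ | ȳᵢ | A·x̄ᵢ | A·ȳᵢ
plate | 10500.00 | 75.00 | 35.00 | 787500.00 | 367500.00
hole | -153.94 | 105.00 | 20.00 | -16163.49 | -3078.76
Σ | 10346.06 |  |  | 771336.51 | 364421.24
X̄ = 771336.51 / 10346.06 = 74.55 mm
Ȳ = 364421.24 / 10346.06 = 35.22 mm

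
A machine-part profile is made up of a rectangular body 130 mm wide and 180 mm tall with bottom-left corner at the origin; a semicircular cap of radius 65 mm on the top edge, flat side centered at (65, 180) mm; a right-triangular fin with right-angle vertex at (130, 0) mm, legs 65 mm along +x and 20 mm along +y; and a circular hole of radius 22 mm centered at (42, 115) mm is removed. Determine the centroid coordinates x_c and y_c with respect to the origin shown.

x_c = 68.13 mm, y_c = 113.60 mm

Part | A | x̄ᵢ | ȳᵢ | A·x̄ᵢ | A·ȳᵢ
rectangular body | 23400.00 | 65.00 | 90.00 | 1521000.00 | 2106000.00
semicircular top | 6636.61 | 65.00 | 207.59 | 431379.94 | 1377673.94
triangular fin | 650.00 | 151.67 | 6.67 | 98583.33 | 4333.33
hole | -1520.53 | 42.00 | 115.00 | -63862.30 | -174861.05
Σ | 29166.08 |  |  | 1987100.98 | 3313146.23
x_c = 1987100.98 / 29166.08 = 68.13 mm
y_c = 3313146.23 / 29166.08 = 113.60 mm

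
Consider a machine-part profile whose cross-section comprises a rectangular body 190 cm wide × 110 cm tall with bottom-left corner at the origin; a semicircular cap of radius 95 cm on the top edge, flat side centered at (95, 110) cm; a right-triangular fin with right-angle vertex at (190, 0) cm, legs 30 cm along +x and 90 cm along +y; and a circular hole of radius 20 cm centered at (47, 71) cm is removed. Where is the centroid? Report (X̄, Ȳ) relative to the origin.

Part | A | x̄ᵢ | ȳᵢ | A·x̄ᵢ | A·ȳᵢ
rectangular body | 20900.00 | 95.00 | 55.00 | 1985500.00 | 1149500.00
semicircular top | 14176.44 | 95.00 | 150.32 | 1346761.50 | 2130991.39
triangular fin | 1350.00 | 200.00 | 30.00 | 270000.00 | 40500.00
hole | -1256.64 | 47.00 | 71.00 | -59061.94 | -89221.23
Σ | 35169.80 |  |  | 3543199.56 | 3231770.16
X̄ = 3543199.56 / 35169.80 = 100.75 cm
Ȳ = 3231770.16 / 35169.80 = 91.89 cm

X̄ = 100.75 cm, Ȳ = 91.89 cm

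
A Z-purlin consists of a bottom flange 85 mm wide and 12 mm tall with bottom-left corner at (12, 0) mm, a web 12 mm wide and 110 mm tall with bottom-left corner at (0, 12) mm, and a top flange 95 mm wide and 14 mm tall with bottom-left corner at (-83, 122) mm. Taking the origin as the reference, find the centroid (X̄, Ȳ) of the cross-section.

bottom flange: A = 85 × 12 = 1020.00, centroid at (54.50, 6.00).
web: A = 12 × 110 = 1320.00, centroid at (6.00, 67.00).
top flange: A = 95 × 14 = 1330.00, centroid at (-35.50, 129.00).
ΣA = 3670.00 mm², ΣAX̄ = 16295.00 mm³, ΣAȲ = 266130.00 mm³.
X̄ = 16295.00/3670.00 = 4.44 mm; Ȳ = 266130.00/3670.00 = 72.51 mm.

X̄ = 4.44 mm, Ȳ = 72.51 mm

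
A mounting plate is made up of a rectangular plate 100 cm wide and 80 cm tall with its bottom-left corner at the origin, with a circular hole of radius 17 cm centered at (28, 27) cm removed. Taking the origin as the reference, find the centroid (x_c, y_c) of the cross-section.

plate: A = 100 × 80 = 8000.00, centroid at (50.00, 40.00).
hole: A = −π·17² = -907.92, centroid at (28.00, 27.00).
ΣA = 7092.08 cm², ΣAx_c = 374578.23 cm³, ΣAy_c = 295486.15 cm³.
x_c = 374578.23/7092.08 = 52.82 cm; y_c = 295486.15/7092.08 = 41.66 cm.

x_c = 52.82 cm, y_c = 41.66 cm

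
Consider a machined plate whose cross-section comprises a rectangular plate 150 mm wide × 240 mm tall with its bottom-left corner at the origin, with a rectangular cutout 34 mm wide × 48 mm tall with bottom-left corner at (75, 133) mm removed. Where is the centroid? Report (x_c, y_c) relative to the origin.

plate: A = 150 × 240 = 36000.00, centroid at (75.00, 120.00).
hole: A = −(34 × 48) = -1632.00, centroid at (92.00, 157.00).
ΣA = 34368.00 mm²
ΣAx_c = (36000.00)(75.00) + (-1632.00)(92.00) = 2549856.00 mm³
ΣAy_c = (36000.00)(120.00) + (-1632.00)(157.00) = 4063776.00 mm³
x_c = 2549856.00 / 34368.00 = 74.19 mm
y_c = 4063776.00 / 34368.00 = 118.24 mm

x_c = 74.19 mm, y_c = 118.24 mm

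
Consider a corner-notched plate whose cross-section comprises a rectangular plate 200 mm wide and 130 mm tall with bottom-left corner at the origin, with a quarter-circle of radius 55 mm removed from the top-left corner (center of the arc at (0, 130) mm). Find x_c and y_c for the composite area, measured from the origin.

x_c = 107.71 mm, y_c = 60.81 mm

Part | A | x̄ᵢ | ȳᵢ | A·x̄ᵢ | A·ȳᵢ
plate | 26000.00 | 100.00 | 65.00 | 2600000.00 | 1690000.00
removed quarter-circle | -2375.83 | 23.34 | 106.66 | -55458.33 | -253399.49
Σ | 23624.17 |  |  | 2544541.67 | 1436600.51
x_c = 2544541.67 / 23624.17 = 107.71 mm
y_c = 1436600.51 / 23624.17 = 60.81 mm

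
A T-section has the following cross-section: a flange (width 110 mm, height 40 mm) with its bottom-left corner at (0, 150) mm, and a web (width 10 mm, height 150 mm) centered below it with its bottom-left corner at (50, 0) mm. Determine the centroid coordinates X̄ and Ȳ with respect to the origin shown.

web: A = 10 × 150 = 1500.00, centroid at (55.00, 75.00).
flange: A = 110 × 40 = 4400.00, centroid at (55.00, 170.00).
ΣA = 5900.00 mm²
ΣAX̄ = (1500.00)(55.00) + (4400.00)(55.00) = 324500.00 mm³
ΣAȲ = (1500.00)(75.00) + (4400.00)(170.00) = 860500.00 mm³
X̄ = 324500.00 / 5900.00 = 55.00 mm
Ȳ = 860500.00 / 5900.00 = 145.85 mm

X̄ = 55.00 mm, Ȳ = 145.85 mm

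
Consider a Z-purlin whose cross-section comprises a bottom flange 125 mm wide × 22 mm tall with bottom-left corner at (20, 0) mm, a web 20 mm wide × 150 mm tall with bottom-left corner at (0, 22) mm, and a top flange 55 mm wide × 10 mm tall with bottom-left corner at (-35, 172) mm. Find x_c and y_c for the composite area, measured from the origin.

x_c = 40.12 mm, y_c = 66.44 mm

bottom flange: A = 125 × 22 = 2750.00, centroid at (82.50, 11.00).
web: A = 20 × 150 = 3000.00, centroid at (10.00, 97.00).
top flange: A = 55 × 10 = 550.00, centroid at (-7.50, 177.00).
ΣA = 6300.00 mm²
ΣAx_c = (2750.00)(82.50) + (3000.00)(10.00) + (550.00)(-7.50) = 252750.00 mm³
ΣAy_c = (2750.00)(11.00) + (3000.00)(97.00) + (550.00)(177.00) = 418600.00 mm³
x_c = 252750.00 / 6300.00 = 40.12 mm
y_c = 418600.00 / 6300.00 = 66.44 mm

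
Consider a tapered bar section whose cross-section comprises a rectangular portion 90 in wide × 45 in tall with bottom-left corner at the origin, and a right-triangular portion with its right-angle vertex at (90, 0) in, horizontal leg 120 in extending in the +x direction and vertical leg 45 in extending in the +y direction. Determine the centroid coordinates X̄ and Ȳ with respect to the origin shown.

X̄ = 79.00 in, Ȳ = 19.50 in

rectangular portion: A = 90 × 45 = 4050.00, centroid at (45.00, 22.50).
triangular portion: A = ½·120·45 = 2700.00, centroid at (130.00, 15.00).
ΣA = 6750.00 in², ΣAX̄ = 533250.00 in³, ΣAȲ = 131625.00 in³.
X̄ = 533250.00/6750.00 = 79.00 in; Ȳ = 131625.00/6750.00 = 19.50 in.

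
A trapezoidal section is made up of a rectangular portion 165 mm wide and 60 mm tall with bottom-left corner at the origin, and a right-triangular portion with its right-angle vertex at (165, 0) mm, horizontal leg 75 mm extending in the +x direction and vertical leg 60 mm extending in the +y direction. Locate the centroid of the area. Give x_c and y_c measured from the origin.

x_c = 102.41 mm, y_c = 28.15 mm

Part | A | x̄ᵢ | ȳᵢ | A·x̄ᵢ | A·ȳᵢ
rectangular portion | 9900.00 | 82.50 | 30.00 | 816750.00 | 297000.00
triangular portion | 2250.00 | 190.00 | 20.00 | 427500.00 | 45000.00
Σ | 12150.00 |  |  | 1244250.00 | 342000.00
x_c = 1244250.00 / 12150.00 = 102.41 mm
y_c = 342000.00 / 12150.00 = 28.15 mm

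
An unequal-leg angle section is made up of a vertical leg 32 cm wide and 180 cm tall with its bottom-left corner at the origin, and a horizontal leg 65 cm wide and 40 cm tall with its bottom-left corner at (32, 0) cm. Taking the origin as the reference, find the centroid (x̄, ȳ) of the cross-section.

vertical leg: A = 32 × 180 = 5760.00, centroid at (16.00, 90.00).
horizontal leg: A = 65 × 40 = 2600.00, centroid at (64.50, 20.00).
ΣA = 8360.00 cm², ΣAx̄ = 259860.00 cm³, ΣAȳ = 570400.00 cm³.
x̄ = 259860.00/8360.00 = 31.08 cm; ȳ = 570400.00/8360.00 = 68.23 cm.

x̄ = 31.08 cm, ȳ = 68.23 cm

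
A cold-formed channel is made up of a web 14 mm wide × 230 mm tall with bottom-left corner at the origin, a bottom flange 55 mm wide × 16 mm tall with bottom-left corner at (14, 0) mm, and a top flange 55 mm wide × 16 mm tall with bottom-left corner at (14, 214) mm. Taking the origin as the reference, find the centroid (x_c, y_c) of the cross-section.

web: A = 14 × 230 = 3220.00, centroid at (7.00, 115.00).
bottom flange: A = 55 × 16 = 880.00, centroid at (41.50, 8.00).
top flange: A = 55 × 16 = 880.00, centroid at (41.50, 222.00).
ΣA = 4980.00 mm², ΣAx_c = 95580.00 mm³, ΣAy_c = 572700.00 mm³.
x_c = 95580.00/4980.00 = 19.19 mm; y_c = 572700.00/4980.00 = 115.00 mm.

x_c = 19.19 mm, y_c = 115.00 mm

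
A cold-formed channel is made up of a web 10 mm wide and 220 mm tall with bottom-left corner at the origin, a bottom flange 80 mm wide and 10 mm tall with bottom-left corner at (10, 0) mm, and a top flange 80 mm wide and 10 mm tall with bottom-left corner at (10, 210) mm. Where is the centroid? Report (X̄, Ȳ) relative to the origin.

web: A = 10 × 220 = 2200.00, centroid at (5.00, 110.00).
bottom flange: A = 80 × 10 = 800.00, centroid at (50.00, 5.00).
top flange: A = 80 × 10 = 800.00, centroid at (50.00, 215.00).
ΣA = 3800.00 mm², ΣAX̄ = 91000.00 mm³, ΣAȲ = 418000.00 mm³.
X̄ = 91000.00/3800.00 = 23.95 mm; Ȳ = 418000.00/3800.00 = 110.00 mm.

X̄ = 23.95 mm, Ȳ = 110.00 mm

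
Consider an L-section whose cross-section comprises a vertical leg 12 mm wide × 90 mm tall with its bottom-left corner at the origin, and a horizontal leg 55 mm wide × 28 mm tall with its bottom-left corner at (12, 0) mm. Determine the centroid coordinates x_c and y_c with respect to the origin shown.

x_c = 25.69 mm, y_c = 26.78 mm

Part | A | x̄ᵢ | ȳᵢ | A·x̄ᵢ | A·ȳᵢ
vertical leg | 1080.00 | 6.00 | 45.00 | 6480.00 | 48600.00
horizontal leg | 1540.00 | 39.50 | 14.00 | 60830.00 | 21560.00
Σ | 2620.00 |  |  | 67310.00 | 70160.00
x_c = 67310.00 / 2620.00 = 25.69 mm
y_c = 70160.00 / 2620.00 = 26.78 mm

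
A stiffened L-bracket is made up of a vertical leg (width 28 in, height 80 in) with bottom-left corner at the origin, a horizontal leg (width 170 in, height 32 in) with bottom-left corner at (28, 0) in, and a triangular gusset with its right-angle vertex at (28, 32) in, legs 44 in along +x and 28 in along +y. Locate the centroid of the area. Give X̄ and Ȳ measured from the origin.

X̄ = 81.05 in, Ȳ = 24.36 in

vertical leg: A = 28 × 80 = 2240.00, centroid at (14.00, 40.00).
horizontal leg: A = 170 × 32 = 5440.00, centroid at (113.00, 16.00).
gusset: A = ½·44·28 = 616.00, centroid at (42.67, 41.33).
ΣA = 8296.00 in²
ΣAX̄ = (2240.00)(14.00) + (5440.00)(113.00) + (616.00)(42.67) = 672362.67 in³
ΣAȲ = (2240.00)(40.00) + (5440.00)(16.00) + (616.00)(41.33) = 202101.33 in³
X̄ = 672362.67 / 8296.00 = 81.05 in
Ȳ = 202101.33 / 8296.00 = 24.36 in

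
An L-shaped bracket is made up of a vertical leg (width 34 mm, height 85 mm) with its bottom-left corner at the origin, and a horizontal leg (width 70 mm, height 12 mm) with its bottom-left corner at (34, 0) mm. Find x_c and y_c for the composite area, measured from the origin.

vertical leg: A = 34 × 85 = 2890.00, centroid at (17.00, 42.50).
horizontal leg: A = 70 × 12 = 840.00, centroid at (69.00, 6.00).
ΣA = 3730.00 mm²
ΣAx_c = (2890.00)(17.00) + (840.00)(69.00) = 107090.00 mm³
ΣAy_c = (2890.00)(42.50) + (840.00)(6.00) = 127865.00 mm³
x_c = 107090.00 / 3730.00 = 28.71 mm
y_c = 127865.00 / 3730.00 = 34.28 mm

x_c = 28.71 mm, y_c = 34.28 mm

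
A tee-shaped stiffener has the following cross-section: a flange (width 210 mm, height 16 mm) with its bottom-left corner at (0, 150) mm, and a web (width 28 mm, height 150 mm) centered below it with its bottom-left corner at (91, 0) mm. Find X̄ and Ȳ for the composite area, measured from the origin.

web: A = 28 × 150 = 4200.00, centroid at (105.00, 75.00).
flange: A = 210 × 16 = 3360.00, centroid at (105.00, 158.00).
ΣA = 7560.00 mm², ΣAX̄ = 793800.00 mm³, ΣAȲ = 845880.00 mm³.
X̄ = 793800.00/7560.00 = 105.00 mm; Ȳ = 845880.00/7560.00 = 111.89 mm.

X̄ = 105.00 mm, Ȳ = 111.89 mm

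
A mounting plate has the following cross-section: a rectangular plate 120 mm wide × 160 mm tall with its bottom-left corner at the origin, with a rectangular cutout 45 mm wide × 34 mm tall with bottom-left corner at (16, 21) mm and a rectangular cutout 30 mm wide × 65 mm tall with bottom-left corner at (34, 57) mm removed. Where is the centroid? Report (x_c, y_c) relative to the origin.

Part | A | x̄ᵢ | ȳᵢ | A·x̄ᵢ | A·ȳᵢ
plate | 19200.00 | 60.00 | 80.00 | 1152000.00 | 1536000.00
hole 1 | -1530.00 | 38.50 | 38.00 | -58905.00 | -58140.00
hole 2 | -1950.00 | 49.00 | 89.50 | -95550.00 | -174525.00
Σ | 15720.00 |  |  | 997545.00 | 1303335.00
x_c = 997545.00 / 15720.00 = 63.46 mm
y_c = 1303335.00 / 15720.00 = 82.91 mm

x_c = 63.46 mm, y_c = 82.91 mm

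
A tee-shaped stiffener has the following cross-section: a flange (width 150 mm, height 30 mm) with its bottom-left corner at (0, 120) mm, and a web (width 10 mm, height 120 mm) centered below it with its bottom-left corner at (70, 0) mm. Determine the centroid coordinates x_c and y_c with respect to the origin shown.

Part | A | x̄ᵢ | ȳᵢ | A·x̄ᵢ | A·ȳᵢ
web | 1200.00 | 75.00 | 60.00 | 90000.00 | 72000.00
flange | 4500.00 | 75.00 | 135.00 | 337500.00 | 607500.00
Σ | 5700.00 |  |  | 427500.00 | 679500.00
x_c = 427500.00 / 5700.00 = 75.00 mm
y_c = 679500.00 / 5700.00 = 119.21 mm

x_c = 75.00 mm, y_c = 119.21 mm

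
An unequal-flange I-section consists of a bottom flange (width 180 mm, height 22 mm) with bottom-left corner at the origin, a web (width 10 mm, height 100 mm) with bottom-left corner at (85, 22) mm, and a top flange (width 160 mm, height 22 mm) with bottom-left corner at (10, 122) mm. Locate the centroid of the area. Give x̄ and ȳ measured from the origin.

x̄ = 90.00 mm, ȳ = 68.83 mm

bottom flange: A = 180 × 22 = 3960.00, centroid at (90.00, 11.00).
web: A = 10 × 100 = 1000.00, centroid at (90.00, 72.00).
top flange: A = 160 × 22 = 3520.00, centroid at (90.00, 133.00).
ΣA = 8480.00 mm², ΣAx̄ = 763200.00 mm³, ΣAȳ = 583720.00 mm³.
x̄ = 763200.00/8480.00 = 90.00 mm; ȳ = 583720.00/8480.00 = 68.83 mm.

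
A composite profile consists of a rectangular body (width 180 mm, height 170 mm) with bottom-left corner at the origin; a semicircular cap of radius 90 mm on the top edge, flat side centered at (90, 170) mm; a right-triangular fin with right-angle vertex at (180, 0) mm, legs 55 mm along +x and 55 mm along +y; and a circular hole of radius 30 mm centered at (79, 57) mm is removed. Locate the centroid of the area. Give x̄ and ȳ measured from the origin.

rectangular body: A = 180 × 170 = 30600.00, centroid at (90.00, 85.00).
semicircular top: A = ½π·90² = 12723.45, centroid at (90.00, 208.20).
triangular fin: A = ½·55·55 = 1512.50, centroid at (198.33, 18.33).
hole: A = −π·30² = -2827.43, centroid at (79.00, 57.00).
ΣA = 42008.52 mm², ΣAx̄ = 3975722.45 mm³, ΣAȳ = 5116552.01 mm³.
x̄ = 3975722.45/42008.52 = 94.64 mm; ȳ = 5116552.01/42008.52 = 121.80 mm.

x̄ = 94.64 mm, ȳ = 121.80 mm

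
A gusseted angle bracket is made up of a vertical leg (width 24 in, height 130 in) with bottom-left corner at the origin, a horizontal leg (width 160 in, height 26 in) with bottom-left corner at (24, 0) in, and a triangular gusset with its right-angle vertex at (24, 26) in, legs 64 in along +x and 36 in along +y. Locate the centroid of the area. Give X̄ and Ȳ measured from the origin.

Part | A | x̄ᵢ | ȳᵢ | A·x̄ᵢ | A·ȳᵢ
vertical leg | 3120.00 | 12.00 | 65.00 | 37440.00 | 202800.00
horizontal leg | 4160.00 | 104.00 | 13.00 | 432640.00 | 54080.00
gusset | 1152.00 | 45.33 | 38.00 | 52224.00 | 43776.00
Σ | 8432.00 |  |  | 522304.00 | 300656.00
X̄ = 522304.00 / 8432.00 = 61.94 in
Ȳ = 300656.00 / 8432.00 = 35.66 in

X̄ = 61.94 in, Ȳ = 35.66 in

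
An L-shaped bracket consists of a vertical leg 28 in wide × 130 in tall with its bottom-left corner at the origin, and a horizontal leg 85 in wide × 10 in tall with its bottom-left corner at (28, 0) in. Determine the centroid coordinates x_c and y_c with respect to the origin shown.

vertical leg: A = 28 × 130 = 3640.00, centroid at (14.00, 65.00).
horizontal leg: A = 85 × 10 = 850.00, centroid at (70.50, 5.00).
ΣA = 4490.00 in²
ΣAx_c = (3640.00)(14.00) + (850.00)(70.50) = 110885.00 in³
ΣAy_c = (3640.00)(65.00) + (850.00)(5.00) = 240850.00 in³
x_c = 110885.00 / 4490.00 = 24.70 in
y_c = 240850.00 / 4490.00 = 53.64 in

x_c = 24.70 in, y_c = 53.64 in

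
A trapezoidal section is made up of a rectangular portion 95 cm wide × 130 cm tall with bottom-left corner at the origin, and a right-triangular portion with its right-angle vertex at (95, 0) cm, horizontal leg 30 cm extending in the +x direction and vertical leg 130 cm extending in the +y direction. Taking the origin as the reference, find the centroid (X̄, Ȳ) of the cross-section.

Part | A | x̄ᵢ | ȳᵢ | A·x̄ᵢ | A·ȳᵢ
rectangular portion | 12350.00 | 47.50 | 65.00 | 586625.00 | 802750.00
triangular portion | 1950.00 | 105.00 | 43.33 | 204750.00 | 84500.00
Σ | 14300.00 |  |  | 791375.00 | 887250.00
X̄ = 791375.00 / 14300.00 = 55.34 cm
Ȳ = 887250.00 / 14300.00 = 62.05 cm

X̄ = 55.34 cm, Ȳ = 62.05 cm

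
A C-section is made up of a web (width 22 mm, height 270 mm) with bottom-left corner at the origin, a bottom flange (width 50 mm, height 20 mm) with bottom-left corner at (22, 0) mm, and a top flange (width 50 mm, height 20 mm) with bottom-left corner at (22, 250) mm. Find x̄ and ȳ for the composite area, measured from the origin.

Part | A | x̄ᵢ | ȳᵢ | A·x̄ᵢ | A·ȳᵢ
web | 5940.00 | 11.00 | 135.00 | 65340.00 | 801900.00
bottom flange | 1000.00 | 47.00 | 10.00 | 47000.00 | 10000.00
top flange | 1000.00 | 47.00 | 260.00 | 47000.00 | 260000.00
Σ | 7940.00 |  |  | 159340.00 | 1071900.00
x̄ = 159340.00 / 7940.00 = 20.07 mm
ȳ = 1071900.00 / 7940.00 = 135.00 mm

x̄ = 20.07 mm, ȳ = 135.00 mm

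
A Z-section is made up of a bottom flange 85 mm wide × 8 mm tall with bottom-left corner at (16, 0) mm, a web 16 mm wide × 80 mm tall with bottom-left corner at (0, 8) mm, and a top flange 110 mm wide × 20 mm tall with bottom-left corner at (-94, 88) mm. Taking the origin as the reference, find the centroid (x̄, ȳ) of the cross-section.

x̄ = -8.60 mm, ȳ = 67.25 mm

bottom flange: A = 85 × 8 = 680.00, centroid at (58.50, 4.00).
web: A = 16 × 80 = 1280.00, centroid at (8.00, 48.00).
top flange: A = 110 × 20 = 2200.00, centroid at (-39.00, 98.00).
ΣA = 4160.00 mm²
ΣAx̄ = (680.00)(58.50) + (1280.00)(8.00) + (2200.00)(-39.00) = -35780.00 mm³
ΣAȳ = (680.00)(4.00) + (1280.00)(48.00) + (2200.00)(98.00) = 279760.00 mm³
x̄ = -35780.00 / 4160.00 = -8.60 mm
ȳ = 279760.00 / 4160.00 = 67.25 mm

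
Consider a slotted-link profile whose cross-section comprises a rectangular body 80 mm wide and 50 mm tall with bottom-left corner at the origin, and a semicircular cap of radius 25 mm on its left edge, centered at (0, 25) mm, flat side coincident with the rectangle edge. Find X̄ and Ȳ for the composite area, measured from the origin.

X̄ = 30.03 mm, Ȳ = 25.00 mm

rectangular body: A = 80 × 50 = 4000.00, centroid at (40.00, 25.00).
semicircular end: A = ½π·25² = 981.75, centroid at (-10.61, 25.00).
ΣA = 4981.75 mm²
ΣAX̄ = (4000.00)(40.00) + (981.75)(-10.61) = 149583.33 mm³
ΣAȲ = (4000.00)(25.00) + (981.75)(25.00) = 124543.69 mm³
X̄ = 149583.33 / 4981.75 = 30.03 mm
Ȳ = 124543.69 / 4981.75 = 25.00 mm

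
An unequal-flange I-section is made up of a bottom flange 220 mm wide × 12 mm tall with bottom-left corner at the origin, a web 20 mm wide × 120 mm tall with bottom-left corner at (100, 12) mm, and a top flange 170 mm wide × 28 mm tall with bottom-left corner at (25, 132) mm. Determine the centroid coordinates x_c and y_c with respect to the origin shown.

x_c = 110.00 mm, y_c = 90.16 mm

bottom flange: A = 220 × 12 = 2640.00, centroid at (110.00, 6.00).
web: A = 20 × 120 = 2400.00, centroid at (110.00, 72.00).
top flange: A = 170 × 28 = 4760.00, centroid at (110.00, 146.00).
ΣA = 9800.00 mm²
ΣAx_c = (2640.00)(110.00) + (2400.00)(110.00) + (4760.00)(110.00) = 1078000.00 mm³
ΣAy_c = (2640.00)(6.00) + (2400.00)(72.00) + (4760.00)(146.00) = 883600.00 mm³
x_c = 1078000.00 / 9800.00 = 110.00 mm
y_c = 883600.00 / 9800.00 = 90.16 mm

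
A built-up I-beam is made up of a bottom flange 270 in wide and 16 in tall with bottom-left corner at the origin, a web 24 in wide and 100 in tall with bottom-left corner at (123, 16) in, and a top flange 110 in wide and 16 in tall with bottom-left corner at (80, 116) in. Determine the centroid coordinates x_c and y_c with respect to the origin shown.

bottom flange: A = 270 × 16 = 4320.00, centroid at (135.00, 8.00).
web: A = 24 × 100 = 2400.00, centroid at (135.00, 66.00).
top flange: A = 110 × 16 = 1760.00, centroid at (135.00, 124.00).
ΣA = 8480.00 in², ΣAx_c = 1144800.00 in³, ΣAy_c = 411200.00 in³.
x_c = 1144800.00/8480.00 = 135.00 in; y_c = 411200.00/8480.00 = 48.49 in.

x_c = 135.00 in, y_c = 48.49 in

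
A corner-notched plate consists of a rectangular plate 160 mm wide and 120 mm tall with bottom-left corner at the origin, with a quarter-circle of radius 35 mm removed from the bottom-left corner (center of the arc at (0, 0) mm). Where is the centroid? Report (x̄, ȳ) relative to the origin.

plate: A = 160 × 120 = 19200.00, centroid at (80.00, 60.00).
removed quarter-circle: A = −¼π·35² = -962.11, centroid at (14.85, 14.85).
ΣA = 18237.89 mm², ΣAx̄ = 1521708.33 mm³, ΣAȳ = 1137708.33 mm³.
x̄ = 1521708.33/18237.89 = 83.44 mm; ȳ = 1137708.33/18237.89 = 62.38 mm.

x̄ = 83.44 mm, ȳ = 62.38 mm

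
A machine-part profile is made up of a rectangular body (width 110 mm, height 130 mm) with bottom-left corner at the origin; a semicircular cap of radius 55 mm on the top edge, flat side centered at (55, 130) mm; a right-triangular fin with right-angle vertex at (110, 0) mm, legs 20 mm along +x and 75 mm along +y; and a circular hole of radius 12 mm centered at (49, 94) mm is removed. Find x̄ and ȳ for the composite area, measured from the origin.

x̄ = 57.53 mm, ȳ = 84.47 mm

rectangular body: A = 110 × 130 = 14300.00, centroid at (55.00, 65.00).
semicircular top: A = ½π·55² = 4751.66, centroid at (55.00, 153.34).
triangular fin: A = ½·20·75 = 750.00, centroid at (116.67, 25.00).
hole: A = −π·12² = -452.39, centroid at (49.00, 94.00).
ΣA = 19349.27 mm²
ΣAx̄ = (14300.00)(55.00) + (4751.66)(55.00) + (750.00)(116.67) + (-452.39)(49.00) = 1113174.16 mm³
ΣAȳ = (14300.00)(65.00) + (4751.66)(153.34) + (750.00)(25.00) + (-452.39)(94.00) = 1634357.72 mm³
x̄ = 1113174.16 / 19349.27 = 57.53 mm
ȳ = 1634357.72 / 19349.27 = 84.47 mm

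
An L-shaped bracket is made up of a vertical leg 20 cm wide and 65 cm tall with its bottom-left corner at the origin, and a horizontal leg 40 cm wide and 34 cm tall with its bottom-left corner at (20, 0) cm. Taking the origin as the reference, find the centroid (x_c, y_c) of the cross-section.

x_c = 25.34 cm, y_c = 24.58 cm

Part | A | x̄ᵢ | ȳᵢ | A·x̄ᵢ | A·ȳᵢ
vertical leg | 1300.00 | 10.00 | 32.50 | 13000.00 | 42250.00
horizontal leg | 1360.00 | 40.00 | 17.00 | 54400.00 | 23120.00
Σ | 2660.00 |  |  | 67400.00 | 65370.00
x_c = 67400.00 / 2660.00 = 25.34 cm
y_c = 65370.00 / 2660.00 = 24.58 cm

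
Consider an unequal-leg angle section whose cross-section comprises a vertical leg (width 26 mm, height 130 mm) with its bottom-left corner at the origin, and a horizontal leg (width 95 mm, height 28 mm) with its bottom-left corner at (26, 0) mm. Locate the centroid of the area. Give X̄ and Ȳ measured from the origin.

X̄ = 39.64 mm, Ȳ = 42.54 mm

Part | A | x̄ᵢ | ȳᵢ | A·x̄ᵢ | A·ȳᵢ
vertical leg | 3380.00 | 13.00 | 65.00 | 43940.00 | 219700.00
horizontal leg | 2660.00 | 73.50 | 14.00 | 195510.00 | 37240.00
Σ | 6040.00 |  |  | 239450.00 | 256940.00
X̄ = 239450.00 / 6040.00 = 39.64 mm
Ȳ = 256940.00 / 6040.00 = 42.54 mm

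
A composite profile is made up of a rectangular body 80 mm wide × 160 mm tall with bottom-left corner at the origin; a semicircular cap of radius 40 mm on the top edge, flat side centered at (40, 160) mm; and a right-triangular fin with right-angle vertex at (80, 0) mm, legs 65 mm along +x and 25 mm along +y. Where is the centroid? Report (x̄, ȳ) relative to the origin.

x̄ = 43.11 mm, ȳ = 91.50 mm

rectangular body: A = 80 × 160 = 12800.00, centroid at (40.00, 80.00).
semicircular top: A = ½π·40² = 2513.27, centroid at (40.00, 176.98).
triangular fin: A = ½·65·25 = 812.50, centroid at (101.67, 8.33).
ΣA = 16125.77 mm², ΣAx̄ = 695135.13 mm³, ΣAȳ = 1475561.36 mm³.
x̄ = 695135.13/16125.77 = 43.11 mm; ȳ = 1475561.36/16125.77 = 91.50 mm.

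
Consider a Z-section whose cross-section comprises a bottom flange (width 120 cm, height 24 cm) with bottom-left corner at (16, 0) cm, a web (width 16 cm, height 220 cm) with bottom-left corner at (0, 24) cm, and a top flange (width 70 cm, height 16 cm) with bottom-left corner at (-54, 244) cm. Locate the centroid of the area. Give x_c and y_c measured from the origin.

x_c = 30.02 cm, y_c = 104.85 cm

bottom flange: A = 120 × 24 = 2880.00, centroid at (76.00, 12.00).
web: A = 16 × 220 = 3520.00, centroid at (8.00, 134.00).
top flange: A = 70 × 16 = 1120.00, centroid at (-19.00, 252.00).
ΣA = 7520.00 cm², ΣAx_c = 225760.00 cm³, ΣAy_c = 788480.00 cm³.
x_c = 225760.00/7520.00 = 30.02 cm; y_c = 788480.00/7520.00 = 104.85 cm.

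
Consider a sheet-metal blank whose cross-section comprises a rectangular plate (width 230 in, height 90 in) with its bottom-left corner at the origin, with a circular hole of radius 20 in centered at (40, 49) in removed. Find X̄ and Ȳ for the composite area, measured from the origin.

X̄ = 119.85 in, Ȳ = 44.74 in

Part | A | x̄ᵢ | ȳᵢ | A·x̄ᵢ | A·ȳᵢ
plate | 20700.00 | 115.00 | 45.00 | 2380500.00 | 931500.00
hole | -1256.64 | 40.00 | 49.00 | -50265.48 | -61575.22
Σ | 19443.36 |  |  | 2330234.52 | 869924.78
X̄ = 2330234.52 / 19443.36 = 119.85 in
Ȳ = 869924.78 / 19443.36 = 44.74 in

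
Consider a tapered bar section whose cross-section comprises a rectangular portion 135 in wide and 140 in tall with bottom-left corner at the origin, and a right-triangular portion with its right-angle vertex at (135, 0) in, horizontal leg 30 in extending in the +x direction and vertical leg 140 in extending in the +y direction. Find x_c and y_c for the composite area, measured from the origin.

x_c = 75.25 in, y_c = 67.67 in

Part | A | x̄ᵢ | ȳᵢ | A·x̄ᵢ | A·ȳᵢ
rectangular portion | 18900.00 | 67.50 | 70.00 | 1275750.00 | 1323000.00
triangular portion | 2100.00 | 145.00 | 46.67 | 304500.00 | 98000.00
Σ | 21000.00 |  |  | 1580250.00 | 1421000.00
x_c = 1580250.00 / 21000.00 = 75.25 in
y_c = 1421000.00 / 21000.00 = 67.67 in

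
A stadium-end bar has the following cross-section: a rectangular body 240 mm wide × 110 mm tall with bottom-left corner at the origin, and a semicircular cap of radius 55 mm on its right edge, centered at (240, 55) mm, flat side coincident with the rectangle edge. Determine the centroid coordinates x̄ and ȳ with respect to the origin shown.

Part | A | x̄ᵢ | ȳᵢ | A·x̄ᵢ | A·ȳᵢ
rectangular body | 26400.00 | 120.00 | 55.00 | 3168000.00 | 1452000.00
semicircular end | 4751.66 | 263.34 | 55.00 | 1251314.80 | 261341.24
Σ | 31151.66 |  |  | 4419314.80 | 1713341.24
x̄ = 4419314.80 / 31151.66 = 141.86 mm
ȳ = 1713341.24 / 31151.66 = 55.00 mm

x̄ = 141.86 mm, ȳ = 55.00 mm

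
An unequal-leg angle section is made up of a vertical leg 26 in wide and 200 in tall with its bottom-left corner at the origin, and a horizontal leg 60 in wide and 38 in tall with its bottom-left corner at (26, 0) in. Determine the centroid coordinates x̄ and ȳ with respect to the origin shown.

Part | A | x̄ᵢ | ȳᵢ | A·x̄ᵢ | A·ȳᵢ
vertical leg | 5200.00 | 13.00 | 100.00 | 67600.00 | 520000.00
horizontal leg | 2280.00 | 56.00 | 19.00 | 127680.00 | 43320.00
Σ | 7480.00 |  |  | 195280.00 | 563320.00
x̄ = 195280.00 / 7480.00 = 26.11 in
ȳ = 563320.00 / 7480.00 = 75.31 in

x̄ = 26.11 in, ȳ = 75.31 in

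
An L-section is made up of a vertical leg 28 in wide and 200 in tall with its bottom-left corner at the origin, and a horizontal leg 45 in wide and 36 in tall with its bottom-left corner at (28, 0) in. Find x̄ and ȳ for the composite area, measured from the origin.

vertical leg: A = 28 × 200 = 5600.00, centroid at (14.00, 100.00).
horizontal leg: A = 45 × 36 = 1620.00, centroid at (50.50, 18.00).
ΣA = 7220.00 in², ΣAx̄ = 160210.00 in³, ΣAȳ = 589160.00 in³.
x̄ = 160210.00/7220.00 = 22.19 in; ȳ = 589160.00/7220.00 = 81.60 in.

x̄ = 22.19 in, ȳ = 81.60 in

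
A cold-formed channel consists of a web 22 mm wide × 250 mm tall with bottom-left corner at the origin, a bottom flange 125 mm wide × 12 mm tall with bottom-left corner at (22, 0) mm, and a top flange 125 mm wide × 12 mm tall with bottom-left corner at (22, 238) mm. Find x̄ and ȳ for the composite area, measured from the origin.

Part | A | x̄ᵢ | ȳᵢ | A·x̄ᵢ | A·ȳᵢ
web | 5500.00 | 11.00 | 125.00 | 60500.00 | 687500.00
bottom flange | 1500.00 | 84.50 | 6.00 | 126750.00 | 9000.00
top flange | 1500.00 | 84.50 | 244.00 | 126750.00 | 366000.00
Σ | 8500.00 |  |  | 314000.00 | 1062500.00
x̄ = 314000.00 / 8500.00 = 36.94 mm
ȳ = 1062500.00 / 8500.00 = 125.00 mm

x̄ = 36.94 mm, ȳ = 125.00 mm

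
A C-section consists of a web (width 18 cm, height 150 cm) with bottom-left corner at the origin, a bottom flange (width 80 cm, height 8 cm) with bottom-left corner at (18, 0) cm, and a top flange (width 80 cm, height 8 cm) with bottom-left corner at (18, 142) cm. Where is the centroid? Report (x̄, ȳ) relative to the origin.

web: A = 18 × 150 = 2700.00, centroid at (9.00, 75.00).
bottom flange: A = 80 × 8 = 640.00, centroid at (58.00, 4.00).
top flange: A = 80 × 8 = 640.00, centroid at (58.00, 146.00).
ΣA = 3980.00 cm²
ΣAx̄ = (2700.00)(9.00) + (640.00)(58.00) + (640.00)(58.00) = 98540.00 cm³
ΣAȳ = (2700.00)(75.00) + (640.00)(4.00) + (640.00)(146.00) = 298500.00 cm³
x̄ = 98540.00 / 3980.00 = 24.76 cm
ȳ = 298500.00 / 3980.00 = 75.00 cm

x̄ = 24.76 cm, ȳ = 75.00 cm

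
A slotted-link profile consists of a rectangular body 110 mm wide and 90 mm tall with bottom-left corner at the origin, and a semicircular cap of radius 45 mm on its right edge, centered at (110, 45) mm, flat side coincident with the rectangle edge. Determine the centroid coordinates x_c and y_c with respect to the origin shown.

Part | A | x̄ᵢ | ȳᵢ | A·x̄ᵢ | A·ȳᵢ
rectangular body | 9900.00 | 55.00 | 45.00 | 544500.00 | 445500.00
semicircular end | 3180.86 | 129.10 | 45.00 | 410644.88 | 143138.82
Σ | 13080.86 |  |  | 955144.88 | 588638.82
x_c = 955144.88 / 13080.86 = 73.02 mm
y_c = 588638.82 / 13080.86 = 45.00 mm

x_c = 73.02 mm, y_c = 45.00 mm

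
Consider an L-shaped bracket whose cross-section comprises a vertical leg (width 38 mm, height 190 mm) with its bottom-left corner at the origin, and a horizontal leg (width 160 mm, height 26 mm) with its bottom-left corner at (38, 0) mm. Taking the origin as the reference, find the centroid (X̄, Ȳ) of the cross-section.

Part | A | x̄ᵢ | ȳᵢ | A·x̄ᵢ | A·ȳᵢ
vertical leg | 7220.00 | 19.00 | 95.00 | 137180.00 | 685900.00
horizontal leg | 4160.00 | 118.00 | 13.00 | 490880.00 | 54080.00
Σ | 11380.00 |  |  | 628060.00 | 739980.00
X̄ = 628060.00 / 11380.00 = 55.19 mm
Ȳ = 739980.00 / 11380.00 = 65.02 mm

X̄ = 55.19 mm, Ȳ = 65.02 mm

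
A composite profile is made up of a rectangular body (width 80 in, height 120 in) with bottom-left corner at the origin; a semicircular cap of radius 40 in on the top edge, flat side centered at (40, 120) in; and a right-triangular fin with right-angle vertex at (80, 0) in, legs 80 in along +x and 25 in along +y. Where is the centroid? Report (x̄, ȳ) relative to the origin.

rectangular body: A = 80 × 120 = 9600.00, centroid at (40.00, 60.00).
semicircular top: A = ½π·40² = 2513.27, centroid at (40.00, 136.98).
triangular fin: A = ½·80·25 = 1000.00, centroid at (106.67, 8.33).
ΣA = 13113.27 in², ΣAx̄ = 591197.63 in³, ΣAȳ = 928592.89 in³.
x̄ = 591197.63/13113.27 = 45.08 in; ȳ = 928592.89/13113.27 = 70.81 in.

x̄ = 45.08 in, ȳ = 70.81 in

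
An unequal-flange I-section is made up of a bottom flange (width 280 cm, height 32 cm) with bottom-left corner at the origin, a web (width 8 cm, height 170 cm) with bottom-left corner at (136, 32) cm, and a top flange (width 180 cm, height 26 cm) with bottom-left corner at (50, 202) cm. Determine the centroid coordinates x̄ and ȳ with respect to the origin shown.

Part | A | x̄ᵢ | ȳᵢ | A·x̄ᵢ | A·ȳᵢ
bottom flange | 8960.00 | 140.00 | 16.00 | 1254400.00 | 143360.00
web | 1360.00 | 140.00 | 117.00 | 190400.00 | 159120.00
top flange | 4680.00 | 140.00 | 215.00 | 655200.00 | 1006200.00
Σ | 15000.00 |  |  | 2100000.00 | 1308680.00
x̄ = 2100000.00 / 15000.00 = 140.00 cm
ȳ = 1308680.00 / 15000.00 = 87.25 cm

x̄ = 140.00 cm, ȳ = 87.25 cm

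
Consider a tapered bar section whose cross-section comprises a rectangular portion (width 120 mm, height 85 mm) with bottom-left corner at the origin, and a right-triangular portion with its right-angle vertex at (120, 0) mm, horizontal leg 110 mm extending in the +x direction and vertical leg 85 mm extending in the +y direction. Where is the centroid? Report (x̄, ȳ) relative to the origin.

x̄ = 90.38 mm, ȳ = 38.05 mm

Part | A | x̄ᵢ | ȳᵢ | A·x̄ᵢ | A·ȳᵢ
rectangular portion | 10200.00 | 60.00 | 42.50 | 612000.00 | 433500.00
triangular portion | 4675.00 | 156.67 | 28.33 | 732416.67 | 132458.33
Σ | 14875.00 |  |  | 1344416.67 | 565958.33
x̄ = 1344416.67 / 14875.00 = 90.38 mm
ȳ = 565958.33 / 14875.00 = 38.05 mm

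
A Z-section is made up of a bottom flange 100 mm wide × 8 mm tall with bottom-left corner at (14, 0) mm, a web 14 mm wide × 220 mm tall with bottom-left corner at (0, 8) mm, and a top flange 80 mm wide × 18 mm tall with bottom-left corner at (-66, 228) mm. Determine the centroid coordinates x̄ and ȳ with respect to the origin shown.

Part | A | x̄ᵢ | ȳᵢ | A·x̄ᵢ | A·ȳᵢ
bottom flange | 800.00 | 64.00 | 4.00 | 51200.00 | 3200.00
web | 3080.00 | 7.00 | 118.00 | 21560.00 | 363440.00
top flange | 1440.00 | -26.00 | 237.00 | -37440.00 | 341280.00
Σ | 5320.00 |  |  | 35320.00 | 707920.00
x̄ = 35320.00 / 5320.00 = 6.64 mm
ȳ = 707920.00 / 5320.00 = 133.07 mm

x̄ = 6.64 mm, ȳ = 133.07 mm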